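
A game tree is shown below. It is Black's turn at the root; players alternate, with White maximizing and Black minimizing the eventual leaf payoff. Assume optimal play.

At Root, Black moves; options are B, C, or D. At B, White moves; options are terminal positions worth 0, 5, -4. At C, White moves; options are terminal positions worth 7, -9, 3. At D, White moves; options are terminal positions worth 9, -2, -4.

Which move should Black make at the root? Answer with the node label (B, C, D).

B

B (White): max(0, 5, -4) = 5
C (White): max(7, -9, 3) = 7
D (White): max(9, -2, -4) = 9
Root (Black): min(5, 7, 9) = 5
Black picks the child with the lowest value: B (value 5).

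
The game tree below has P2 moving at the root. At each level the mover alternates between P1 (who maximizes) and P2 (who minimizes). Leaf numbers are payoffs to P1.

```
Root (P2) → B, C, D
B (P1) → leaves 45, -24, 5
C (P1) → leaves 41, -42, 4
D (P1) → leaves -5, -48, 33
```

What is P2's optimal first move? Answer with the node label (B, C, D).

B (P1): max(45, -24, 5) = 45
C (P1): max(41, -42, 4) = 41
D (P1): max(-5, -48, 33) = 33
Root (P2): min(45, 41, 33) = 33
P2 picks the child with the lowest value: D (value 33).

D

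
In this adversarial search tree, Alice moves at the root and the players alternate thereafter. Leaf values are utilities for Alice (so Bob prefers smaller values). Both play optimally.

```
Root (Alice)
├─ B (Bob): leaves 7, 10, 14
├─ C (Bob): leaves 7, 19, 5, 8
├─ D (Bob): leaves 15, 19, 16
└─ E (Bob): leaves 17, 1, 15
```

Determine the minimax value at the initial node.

B (Bob): min(7, 10, 14) = 7
C (Bob): min(7, 19, 5, 8) = 5
D (Bob): min(15, 19, 16) = 15
E (Bob): min(17, 1, 15) = 1
Root (Alice): max(7, 5, 15, 1) = 15

15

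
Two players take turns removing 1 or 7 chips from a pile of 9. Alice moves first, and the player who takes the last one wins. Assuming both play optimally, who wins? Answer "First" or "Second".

Positions where the player to move wins (W) vs loses (L):
i:   0  1  2  3  4  5  6  7  8  9
     L  W  L  W  L  W  L  W  L  W
Position 9 is W, so the first player wins.

First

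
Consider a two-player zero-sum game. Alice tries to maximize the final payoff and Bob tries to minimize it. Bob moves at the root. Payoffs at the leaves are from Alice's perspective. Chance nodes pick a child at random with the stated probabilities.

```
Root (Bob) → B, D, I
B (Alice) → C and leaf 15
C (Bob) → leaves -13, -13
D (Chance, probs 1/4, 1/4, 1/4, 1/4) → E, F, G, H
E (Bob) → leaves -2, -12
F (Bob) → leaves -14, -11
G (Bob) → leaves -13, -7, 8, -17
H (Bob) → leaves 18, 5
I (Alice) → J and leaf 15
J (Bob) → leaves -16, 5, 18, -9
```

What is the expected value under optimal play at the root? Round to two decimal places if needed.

C (Bob): min(-13, -13) = -13
B (Alice): max(-13, 15) = 15
E (Bob): min(-2, -12) = -12
F (Bob): min(-14, -11) = -14
G (Bob): min(-13, -7, 8, -17) = -17
H (Bob): min(18, 5) = 5
D (Chance): 1/4·-12 + 1/4·-14 + 1/4·-17 + 1/4·5 = -9.5
J (Bob): min(-16, 5, 18, -9) = -16
I (Alice): max(-16, 15) = 15
Root (Bob): min(15, -9.5, 15) = -9.5

-9.5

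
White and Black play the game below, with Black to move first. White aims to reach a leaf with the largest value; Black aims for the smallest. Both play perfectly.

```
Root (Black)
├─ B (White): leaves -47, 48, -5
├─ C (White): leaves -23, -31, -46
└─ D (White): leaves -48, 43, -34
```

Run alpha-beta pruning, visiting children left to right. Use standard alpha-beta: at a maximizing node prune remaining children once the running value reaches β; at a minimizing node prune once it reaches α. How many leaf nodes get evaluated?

B [α=-∞,β=+∞]: v=48
C [α=-∞,β=48]: v=-23
D [α=-∞,β=-23]: v=43 after child 2 ≥ β → β-cutoff, skip 1
Root [α=-∞,β=+∞]: v=-23
Leaves evaluated: 8 of 9.

8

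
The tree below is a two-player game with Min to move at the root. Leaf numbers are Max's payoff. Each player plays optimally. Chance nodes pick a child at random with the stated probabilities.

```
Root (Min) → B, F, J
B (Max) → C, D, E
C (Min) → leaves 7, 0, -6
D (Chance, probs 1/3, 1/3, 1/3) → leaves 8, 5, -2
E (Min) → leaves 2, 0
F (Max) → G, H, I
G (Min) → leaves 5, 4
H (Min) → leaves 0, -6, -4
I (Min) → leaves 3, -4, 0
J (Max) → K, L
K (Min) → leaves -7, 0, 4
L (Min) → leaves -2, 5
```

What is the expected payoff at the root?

C (Min): min(7, 0, -6) = -6
D (Chance): 1/3·8 + 1/3·5 + 1/3·-2 = 3.67
E (Min): min(2, 0) = 0
B (Max): max(-6, 3.67, 0) = 3.67
G (Min): min(5, 4) = 4
H (Min): min(0, -6, -4) = -6
I (Min): min(3, -4, 0) = -4
F (Max): max(4, -6, -4) = 4
K (Min): min(-7, 0, 4) = -7
L (Min): min(-2, 5) = -2
J (Max): max(-7, -2) = -2
Root (Min): min(3.67, 4, -2) = -2

-2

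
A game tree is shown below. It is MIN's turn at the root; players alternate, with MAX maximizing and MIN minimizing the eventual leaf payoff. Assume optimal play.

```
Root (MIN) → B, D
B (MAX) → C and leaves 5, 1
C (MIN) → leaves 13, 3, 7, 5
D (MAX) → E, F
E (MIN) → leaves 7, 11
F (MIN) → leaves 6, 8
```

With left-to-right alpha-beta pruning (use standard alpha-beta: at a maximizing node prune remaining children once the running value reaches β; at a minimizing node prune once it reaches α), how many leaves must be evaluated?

C [α=-∞,β=+∞]: v=3
B [α=-∞,β=+∞]: v=5
E [α=-∞,β=5]: v=7
D [α=-∞,β=5]: v=7 after child 1 ≥ β → β-cutoff, skip 1
Root [α=-∞,β=+∞]: v=5
Leaves evaluated: 8 of 10.

8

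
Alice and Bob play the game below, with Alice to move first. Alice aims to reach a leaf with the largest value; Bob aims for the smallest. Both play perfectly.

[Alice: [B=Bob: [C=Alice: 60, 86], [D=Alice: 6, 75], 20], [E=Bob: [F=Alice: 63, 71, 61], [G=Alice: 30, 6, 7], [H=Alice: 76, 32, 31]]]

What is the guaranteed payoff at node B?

C: max(60, 86) = 86
D: max(6, 75) = 75
B: min(86, 75, 20) = 20

20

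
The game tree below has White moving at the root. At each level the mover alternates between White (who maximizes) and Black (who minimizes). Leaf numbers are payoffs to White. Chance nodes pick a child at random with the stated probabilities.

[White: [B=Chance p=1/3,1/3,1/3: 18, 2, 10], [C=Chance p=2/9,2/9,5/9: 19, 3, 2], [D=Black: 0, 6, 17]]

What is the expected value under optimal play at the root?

B (Chance): 1/3·18 + 1/3·2 + 1/3·10 = 10
C (Chance): 2/9·19 + 2/9·3 + 5/9·2 = 6
D (Black): min(0, 6, 17) = 0
Root (White): max(10, 6, 0) = 10

10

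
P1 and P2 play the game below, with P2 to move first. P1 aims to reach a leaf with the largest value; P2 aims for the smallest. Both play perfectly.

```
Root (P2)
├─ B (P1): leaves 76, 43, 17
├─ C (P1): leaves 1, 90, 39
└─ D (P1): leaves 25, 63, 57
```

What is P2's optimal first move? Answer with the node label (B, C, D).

D

B (P1): max(76, 43, 17) = 76
C (P1): max(1, 90, 39) = 90
D (P1): max(25, 63, 57) = 63
Root (P2): min(76, 90, 63) = 63
P2 picks the child with the lowest value: D (value 63).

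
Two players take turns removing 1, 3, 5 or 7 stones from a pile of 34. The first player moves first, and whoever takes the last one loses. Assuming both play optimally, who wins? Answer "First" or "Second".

First

W/L table (W = player to move can force a win):
i:   0  1  2  3  4  5  6  7  8  9 10 11 12 13 14 15 16 17 18 19 20 21 22 23 24 25 26 27 28 29 30 31 32 33 34
     W  L  W  L  W  L  W  L  W  L  W  L  W  L  W  L  W  L  W  L  W  L  W  L  W  L  W  L  W  L  W  L  W  L  W
Position 34 is W, so the first player wins.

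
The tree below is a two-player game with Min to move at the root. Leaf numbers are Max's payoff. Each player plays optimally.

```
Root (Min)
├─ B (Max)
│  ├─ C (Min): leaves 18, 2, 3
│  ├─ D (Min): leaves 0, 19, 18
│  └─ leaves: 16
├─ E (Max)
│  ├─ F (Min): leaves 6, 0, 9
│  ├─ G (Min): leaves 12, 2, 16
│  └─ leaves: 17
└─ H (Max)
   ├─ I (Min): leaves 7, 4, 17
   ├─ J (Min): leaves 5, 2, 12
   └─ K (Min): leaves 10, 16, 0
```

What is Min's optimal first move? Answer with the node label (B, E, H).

H

C (Min): min(18, 2, 3) = 2
D (Min): min(0, 19, 18) = 0
B (Max): max(2, 0, 16) = 16
F (Min): min(6, 0, 9) = 0
G (Min): min(12, 2, 16) = 2
E (Max): max(0, 2, 17) = 17
I (Min): min(7, 4, 17) = 4
J (Min): min(5, 2, 12) = 2
K (Min): min(10, 16, 0) = 0
H (Max): max(4, 2, 0) = 4
Root (Min): min(16, 17, 4) = 4
Min picks the child with the lowest value: H (value 4).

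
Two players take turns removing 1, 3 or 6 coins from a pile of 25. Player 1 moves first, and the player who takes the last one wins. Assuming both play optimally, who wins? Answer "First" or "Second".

First

Mark each pile size as W (mover wins) or L (mover loses):
i:   0  1  2  3  4  5  6  7  8  9 10 11 12 13 14 15 16 17 18 19 20 21 22 23 24 25
     L  W  L  W  L  W  W  W  W  L  W  L  W  L  W  W  W  W  L  W  L  W  L  W  W  W
Position 25 is W, so the first player wins.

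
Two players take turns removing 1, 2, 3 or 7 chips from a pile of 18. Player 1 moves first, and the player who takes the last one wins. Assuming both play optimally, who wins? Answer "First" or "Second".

W/L table (W = player to move can force a win):
i:   0  1  2  3  4  5  6  7  8  9 10 11 12 13 14 15 16 17 18
     L  W  W  W  L  W  W  W  L  W  W  W  L  W  W  W  L  W  W
Position 18 is W, so the first player wins.

First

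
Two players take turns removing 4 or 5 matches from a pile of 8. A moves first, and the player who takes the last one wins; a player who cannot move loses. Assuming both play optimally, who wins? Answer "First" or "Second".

First

Mark each pile size as W (mover wins) or L (mover loses):
i:   0  1  2  3  4  5  6  7  8
     L  L  L  L  W  W  W  W  W
Position 8 is W, so the first player wins.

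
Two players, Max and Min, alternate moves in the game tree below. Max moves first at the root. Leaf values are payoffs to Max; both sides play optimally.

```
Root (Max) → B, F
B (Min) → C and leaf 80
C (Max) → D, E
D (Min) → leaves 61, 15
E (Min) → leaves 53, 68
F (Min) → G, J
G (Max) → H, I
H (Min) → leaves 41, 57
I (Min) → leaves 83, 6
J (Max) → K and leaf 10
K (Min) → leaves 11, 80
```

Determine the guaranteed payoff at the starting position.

53

D (Min): min(61, 15) = 15
E (Min): min(53, 68) = 53
C (Max): max(15, 53) = 53
B (Min): min(53, 80) = 53
H (Min): min(41, 57) = 41
I (Min): min(83, 6) = 6
G (Max): max(41, 6) = 41
K (Min): min(11, 80) = 11
J (Max): max(11, 10) = 11
F (Min): min(41, 11) = 11
Root (Max): max(53, 11) = 53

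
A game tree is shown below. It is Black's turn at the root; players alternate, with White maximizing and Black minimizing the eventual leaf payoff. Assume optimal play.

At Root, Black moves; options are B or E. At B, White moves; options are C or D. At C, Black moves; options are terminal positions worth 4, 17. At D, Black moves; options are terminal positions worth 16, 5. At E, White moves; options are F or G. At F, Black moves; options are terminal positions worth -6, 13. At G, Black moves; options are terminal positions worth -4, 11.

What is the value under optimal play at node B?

5

C: min(4, 17) = 4
D: min(16, 5) = 5
B: max(4, 5) = 5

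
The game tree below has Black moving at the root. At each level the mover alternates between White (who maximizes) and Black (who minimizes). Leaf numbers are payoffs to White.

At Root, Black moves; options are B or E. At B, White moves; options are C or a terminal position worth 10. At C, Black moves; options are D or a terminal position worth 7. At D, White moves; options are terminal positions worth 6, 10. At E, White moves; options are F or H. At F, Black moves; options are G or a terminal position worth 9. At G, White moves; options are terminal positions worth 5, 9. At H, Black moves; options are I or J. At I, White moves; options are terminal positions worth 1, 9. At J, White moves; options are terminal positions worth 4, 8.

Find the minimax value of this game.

D (White): max(6, 10) = 10
C (Black): min(10, 7) = 7
B (White): max(7, 10) = 10
G (White): max(5, 9) = 9
F (Black): min(9, 9) = 9
I (White): max(1, 9) = 9
J (White): max(4, 8) = 8
H (Black): min(9, 8) = 8
E (White): max(9, 8) = 9
Root (Black): min(10, 9) = 9

9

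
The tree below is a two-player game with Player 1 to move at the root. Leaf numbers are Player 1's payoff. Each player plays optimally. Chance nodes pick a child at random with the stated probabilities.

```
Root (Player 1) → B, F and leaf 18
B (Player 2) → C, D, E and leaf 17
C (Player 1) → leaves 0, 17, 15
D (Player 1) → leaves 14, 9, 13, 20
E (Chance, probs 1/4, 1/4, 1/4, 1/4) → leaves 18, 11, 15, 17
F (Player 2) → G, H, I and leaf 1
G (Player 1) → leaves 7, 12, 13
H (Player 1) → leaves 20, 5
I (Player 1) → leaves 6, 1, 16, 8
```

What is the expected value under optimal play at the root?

18

C (Player 1): max(0, 17, 15) = 17
D (Player 1): max(14, 9, 13, 20) = 20
E (Chance): 1/4·18 + 1/4·11 + 1/4·15 + 1/4·17 = 15.25
B (Player 2): min(17, 20, 15.25, 17) = 15.25
G (Player 1): max(7, 12, 13) = 13
H (Player 1): max(20, 5) = 20
I (Player 1): max(6, 1, 16, 8) = 16
F (Player 2): min(13, 20, 16, 1) = 1
Root (Player 1): max(15.25, 1, 18) = 18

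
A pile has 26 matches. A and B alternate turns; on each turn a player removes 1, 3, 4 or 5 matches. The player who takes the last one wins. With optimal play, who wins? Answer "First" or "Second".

Second

Compute winning (W) and losing (L) positions by backward induction:
i:   0  1  2  3  4  5  6  7  8  9 10 11 12 13 14 15 16 17 18 19 20 21 22 23 24 25 26
     L  W  L  W  W  W  W  W  L  W  L  W  W  W  W  W  L  W  L  W  W  W  W  W  L  W  L
Position 26 is L, so the second player wins.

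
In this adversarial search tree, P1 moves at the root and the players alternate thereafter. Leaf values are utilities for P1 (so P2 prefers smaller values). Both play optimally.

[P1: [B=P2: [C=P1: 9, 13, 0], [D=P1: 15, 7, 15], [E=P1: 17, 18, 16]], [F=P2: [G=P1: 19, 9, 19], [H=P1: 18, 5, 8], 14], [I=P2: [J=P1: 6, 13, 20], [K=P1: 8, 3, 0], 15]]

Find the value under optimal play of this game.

14

C (P1): max(9, 13, 0) = 13
D (P1): max(15, 7, 15) = 15
E (P1): max(17, 18, 16) = 18
B (P2): min(13, 15, 18) = 13
G (P1): max(19, 9, 19) = 19
H (P1): max(18, 5, 8) = 18
F (P2): min(19, 18, 14) = 14
J (P1): max(6, 13, 20) = 20
K (P1): max(8, 3, 0) = 8
I (P2): min(20, 8, 15) = 8
Root (P1): max(13, 14, 8) = 14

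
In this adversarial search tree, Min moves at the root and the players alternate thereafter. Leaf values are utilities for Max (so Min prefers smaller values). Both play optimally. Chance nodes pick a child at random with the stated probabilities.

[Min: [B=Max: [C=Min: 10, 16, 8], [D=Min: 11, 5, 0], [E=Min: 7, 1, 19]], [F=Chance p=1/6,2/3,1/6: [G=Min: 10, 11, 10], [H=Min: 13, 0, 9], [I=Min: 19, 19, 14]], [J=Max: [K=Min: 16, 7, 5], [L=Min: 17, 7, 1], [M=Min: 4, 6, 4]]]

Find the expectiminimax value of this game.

4

C (Min): min(10, 16, 8) = 8
D (Min): min(11, 5, 0) = 0
E (Min): min(7, 1, 19) = 1
B (Max): max(8, 0, 1) = 8
G (Min): min(10, 11, 10) = 10
H (Min): min(13, 0, 9) = 0
I (Min): min(19, 19, 14) = 14
F (Chance): 1/6·10 + 2/3·0 + 1/6·14 = 4
K (Min): min(16, 7, 5) = 5
L (Min): min(17, 7, 1) = 1
M (Min): min(4, 6, 4) = 4
J (Max): max(5, 1, 4) = 5
Root (Min): min(8, 4, 5) = 4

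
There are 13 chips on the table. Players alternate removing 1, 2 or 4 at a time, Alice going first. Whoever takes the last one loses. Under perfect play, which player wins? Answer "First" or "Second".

i:   0  1  2  3  4  5  6  7  8  9 10 11 12 13
     W  L  W  W  L  W  W  L  W  W  L  W  W  L
Position 13 is L, so the second player wins.

Second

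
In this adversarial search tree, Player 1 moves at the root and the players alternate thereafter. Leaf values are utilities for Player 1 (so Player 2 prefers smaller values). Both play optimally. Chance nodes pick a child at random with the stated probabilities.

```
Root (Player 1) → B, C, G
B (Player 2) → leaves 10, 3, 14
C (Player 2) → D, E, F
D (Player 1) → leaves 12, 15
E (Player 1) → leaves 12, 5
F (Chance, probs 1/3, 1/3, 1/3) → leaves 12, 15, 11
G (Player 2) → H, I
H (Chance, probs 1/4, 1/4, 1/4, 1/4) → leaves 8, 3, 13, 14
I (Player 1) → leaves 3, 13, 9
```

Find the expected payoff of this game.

12

B (Player 2): min(10, 3, 14) = 3
D (Player 1): max(12, 15) = 15
E (Player 1): max(12, 5) = 12
F (Chance): 1/3·12 + 1/3·15 + 1/3·11 = 12.67
C (Player 2): min(15, 12, 12.67) = 12
H (Chance): 1/4·8 + 1/4·3 + 1/4·13 + 1/4·14 = 9.5
I (Player 1): max(3, 13, 9) = 13
G (Player 2): min(9.5, 13) = 9.5
Root (Player 1): max(3, 12, 9.5) = 12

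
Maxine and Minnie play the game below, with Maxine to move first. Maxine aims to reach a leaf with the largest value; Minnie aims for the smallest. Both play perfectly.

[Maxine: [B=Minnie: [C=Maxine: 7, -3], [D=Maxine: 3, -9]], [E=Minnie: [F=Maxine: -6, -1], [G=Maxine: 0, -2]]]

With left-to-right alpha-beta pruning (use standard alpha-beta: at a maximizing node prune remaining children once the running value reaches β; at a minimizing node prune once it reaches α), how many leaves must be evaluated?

6

C [α=-∞,β=+∞]: v=7
D [α=-∞,β=7]: v=3
B [α=-∞,β=+∞]: v=3
F [α=3,β=+∞]: v=-1
E [α=3,β=+∞]: v=-1 after child 1 ≤ α → α-cutoff, skip 1
Root [α=-∞,β=+∞]: v=3
Leaves evaluated: 6 of 8.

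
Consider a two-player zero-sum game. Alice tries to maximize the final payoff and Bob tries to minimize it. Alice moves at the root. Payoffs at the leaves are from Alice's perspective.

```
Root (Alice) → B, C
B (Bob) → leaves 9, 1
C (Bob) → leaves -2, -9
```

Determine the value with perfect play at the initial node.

B (Bob): min(9, 1) = 1
C (Bob): min(-2, -9) = -9
Root (Alice): max(1, -9) = 1

1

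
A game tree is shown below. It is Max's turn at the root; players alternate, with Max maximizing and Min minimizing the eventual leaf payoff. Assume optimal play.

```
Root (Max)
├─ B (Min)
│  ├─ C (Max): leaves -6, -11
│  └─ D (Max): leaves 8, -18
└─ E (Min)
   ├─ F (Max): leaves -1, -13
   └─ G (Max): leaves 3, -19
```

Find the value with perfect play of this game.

C (Max): max(-6, -11) = -6
D (Max): max(8, -18) = 8
B (Min): min(-6, 8) = -6
F (Max): max(-1, -13) = -1
G (Max): max(3, -19) = 3
E (Min): min(-1, 3) = -1
Root (Max): max(-6, -1) = -1

-1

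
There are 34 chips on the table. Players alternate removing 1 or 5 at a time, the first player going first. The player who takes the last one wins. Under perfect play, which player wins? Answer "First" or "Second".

Second

Mark each pile size as W (mover wins) or L (mover loses):
i:   0  1  2  3  4  5  6  7  8  9 10 11 12 13 14 15 16 17 18 19 20 21 22 23 24 25 26 27 28 29 30 31 32 33 34
     L  W  L  W  L  W  L  W  L  W  L  W  L  W  L  W  L  W  L  W  L  W  L  W  L  W  L  W  L  W  L  W  L  W  L
Position 34 is L, so the second player wins.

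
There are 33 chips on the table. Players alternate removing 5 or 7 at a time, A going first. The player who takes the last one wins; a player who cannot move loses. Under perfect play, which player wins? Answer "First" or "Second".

First

i:   0  1  2  3  4  5  6  7  8  9 10 11 12 13 14 15 16 17 18 19 20 21 22 23 24 25 26 27 28 29 30 31 32 33
     L  L  L  L  L  W  W  W  W  W  W  W  L  L  L  L  L  W  W  W  W  W  W  W  L  L  L  L  L  W  W  W  W  W
Position 33 is W, so the first player wins.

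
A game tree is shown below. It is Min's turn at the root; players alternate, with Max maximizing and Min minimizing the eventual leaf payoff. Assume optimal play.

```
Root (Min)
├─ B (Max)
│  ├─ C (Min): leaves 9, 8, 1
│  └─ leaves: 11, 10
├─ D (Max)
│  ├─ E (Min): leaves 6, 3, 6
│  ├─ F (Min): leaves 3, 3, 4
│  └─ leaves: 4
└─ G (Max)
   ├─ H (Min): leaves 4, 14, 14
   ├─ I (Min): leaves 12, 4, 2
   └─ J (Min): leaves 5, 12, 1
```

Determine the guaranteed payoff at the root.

4

C (Min): min(9, 8, 1) = 1
B (Max): max(1, 11, 10) = 11
E (Min): min(6, 3, 6) = 3
F (Min): min(3, 3, 4) = 3
D (Max): max(3, 3, 4) = 4
H (Min): min(4, 14, 14) = 4
I (Min): min(12, 4, 2) = 2
J (Min): min(5, 12, 1) = 1
G (Max): max(4, 2, 1) = 4
Root (Min): min(11, 4, 4) = 4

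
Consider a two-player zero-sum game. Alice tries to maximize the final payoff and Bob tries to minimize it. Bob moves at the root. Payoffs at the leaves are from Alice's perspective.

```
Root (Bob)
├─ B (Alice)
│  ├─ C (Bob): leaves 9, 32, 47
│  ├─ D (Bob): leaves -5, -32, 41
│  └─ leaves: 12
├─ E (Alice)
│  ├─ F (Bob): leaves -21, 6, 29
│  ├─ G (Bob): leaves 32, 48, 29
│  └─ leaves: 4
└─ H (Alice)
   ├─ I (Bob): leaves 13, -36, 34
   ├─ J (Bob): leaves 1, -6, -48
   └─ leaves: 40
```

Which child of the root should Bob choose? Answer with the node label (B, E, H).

B

C (Bob): min(9, 32, 47) = 9
D (Bob): min(-5, -32, 41) = -32
B (Alice): max(9, -32, 12) = 12
F (Bob): min(-21, 6, 29) = -21
G (Bob): min(32, 48, 29) = 29
E (Alice): max(-21, 29, 4) = 29
I (Bob): min(13, -36, 34) = -36
J (Bob): min(1, -6, -48) = -48
H (Alice): max(-36, -48, 40) = 40
Root (Bob): min(12, 29, 40) = 12
Bob picks the child with the lowest value: B (value 12).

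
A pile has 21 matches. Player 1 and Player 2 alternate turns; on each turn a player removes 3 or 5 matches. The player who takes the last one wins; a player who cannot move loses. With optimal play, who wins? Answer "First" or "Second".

Mark each pile size as W (mover wins) or L (mover loses):
i:   0  1  2  3  4  5  6  7  8  9 10 11 12 13 14 15 16 17 18 19 20 21
     L  L  L  W  W  W  W  W  L  L  L  W  W  W  W  W  L  L  L  W  W  W
Position 21 is W, so the first player wins.

First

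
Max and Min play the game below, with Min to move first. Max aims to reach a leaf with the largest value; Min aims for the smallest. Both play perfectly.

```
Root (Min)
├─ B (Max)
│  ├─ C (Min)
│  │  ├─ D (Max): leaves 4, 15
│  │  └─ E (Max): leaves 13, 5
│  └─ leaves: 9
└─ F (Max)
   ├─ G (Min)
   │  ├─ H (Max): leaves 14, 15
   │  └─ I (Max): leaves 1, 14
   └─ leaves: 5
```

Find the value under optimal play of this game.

13

D (Max): max(4, 15) = 15
E (Max): max(13, 5) = 13
C (Min): min(15, 13) = 13
B (Max): max(13, 9) = 13
H (Max): max(14, 15) = 15
I (Max): max(1, 14) = 14
G (Min): min(15, 14) = 14
F (Max): max(14, 5) = 14
Root (Min): min(13, 14) = 13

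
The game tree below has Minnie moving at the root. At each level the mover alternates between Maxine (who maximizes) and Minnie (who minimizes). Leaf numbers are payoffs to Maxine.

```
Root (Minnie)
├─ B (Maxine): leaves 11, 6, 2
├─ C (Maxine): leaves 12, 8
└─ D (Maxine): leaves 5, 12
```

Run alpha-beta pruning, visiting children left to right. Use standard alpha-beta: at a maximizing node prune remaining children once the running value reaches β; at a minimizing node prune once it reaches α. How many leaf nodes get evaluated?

6

B [α=-∞,β=+∞]: v=11
C [α=-∞,β=11]: v=12 after child 1 ≥ β → β-cutoff, skip 1
D [α=-∞,β=11]: v=12
Root [α=-∞,β=+∞]: v=11
Leaves evaluated: 6 of 7.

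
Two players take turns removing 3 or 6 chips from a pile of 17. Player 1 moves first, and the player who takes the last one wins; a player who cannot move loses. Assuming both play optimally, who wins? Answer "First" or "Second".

First

Mark each pile size as W (mover wins) or L (mover loses):
i:   0  1  2  3  4  5  6  7  8  9 10 11 12 13 14 15 16 17
     L  L  L  W  W  W  W  W  W  L  L  L  W  W  W  W  W  W
Position 17 is W, so the first player wins.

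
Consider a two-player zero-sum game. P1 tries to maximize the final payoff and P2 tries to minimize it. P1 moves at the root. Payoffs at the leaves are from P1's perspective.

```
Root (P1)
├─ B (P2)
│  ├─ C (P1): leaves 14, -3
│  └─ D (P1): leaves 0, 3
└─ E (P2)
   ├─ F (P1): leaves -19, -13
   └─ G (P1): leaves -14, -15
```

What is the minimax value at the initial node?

C (P1): max(14, -3) = 14
D (P1): max(0, 3) = 3
B (P2): min(14, 3) = 3
F (P1): max(-19, -13) = -13
G (P1): max(-14, -15) = -14
E (P2): min(-13, -14) = -14
Root (P1): max(3, -14) = 3

3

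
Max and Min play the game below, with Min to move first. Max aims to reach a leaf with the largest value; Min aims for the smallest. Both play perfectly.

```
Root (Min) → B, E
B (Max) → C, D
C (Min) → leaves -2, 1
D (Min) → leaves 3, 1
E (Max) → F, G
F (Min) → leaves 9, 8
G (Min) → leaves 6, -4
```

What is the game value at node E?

8

F: min(9, 8) = 8
G: min(6, -4) = -4
E: max(8, -4) = 8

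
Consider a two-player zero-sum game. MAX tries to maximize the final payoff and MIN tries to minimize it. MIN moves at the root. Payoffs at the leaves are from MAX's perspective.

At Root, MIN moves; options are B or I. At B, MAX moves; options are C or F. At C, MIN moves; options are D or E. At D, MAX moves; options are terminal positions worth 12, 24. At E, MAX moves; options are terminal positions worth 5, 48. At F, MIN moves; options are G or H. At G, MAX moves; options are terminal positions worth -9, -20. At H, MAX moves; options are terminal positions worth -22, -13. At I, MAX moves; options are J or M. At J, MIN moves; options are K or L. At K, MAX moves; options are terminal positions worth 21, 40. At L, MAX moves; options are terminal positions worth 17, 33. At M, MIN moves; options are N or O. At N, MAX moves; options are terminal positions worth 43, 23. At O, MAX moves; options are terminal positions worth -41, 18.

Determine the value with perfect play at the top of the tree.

24

D (MAX): max(12, 24) = 24
E (MAX): max(5, 48) = 48
C (MIN): min(24, 48) = 24
G (MAX): max(-9, -20) = -9
H (MAX): max(-22, -13) = -13
F (MIN): min(-9, -13) = -13
B (MAX): max(24, -13) = 24
K (MAX): max(21, 40) = 40
L (MAX): max(17, 33) = 33
J (MIN): min(40, 33) = 33
N (MAX): max(43, 23) = 43
O (MAX): max(-41, 18) = 18
M (MIN): min(43, 18) = 18
I (MAX): max(33, 18) = 33
Root (MIN): min(24, 33) = 24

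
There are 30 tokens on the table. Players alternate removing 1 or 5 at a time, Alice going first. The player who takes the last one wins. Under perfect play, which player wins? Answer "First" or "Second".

Second

W/L table (W = player to move can force a win):
i:   0  1  2  3  4  5  6  7  8  9 10 11 12 13 14 15 16 17 18 19 20 21 22 23 24 25 26 27 28 29 30
     L  W  L  W  L  W  L  W  L  W  L  W  L  W  L  W  L  W  L  W  L  W  L  W  L  W  L  W  L  W  L
Position 30 is L, so the second player wins.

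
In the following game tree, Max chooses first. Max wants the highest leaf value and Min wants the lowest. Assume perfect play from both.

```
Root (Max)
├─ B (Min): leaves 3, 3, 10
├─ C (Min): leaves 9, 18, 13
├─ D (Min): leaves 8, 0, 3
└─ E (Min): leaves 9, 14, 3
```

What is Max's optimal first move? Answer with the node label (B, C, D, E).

C

B (Min): min(3, 3, 10) = 3
C (Min): min(9, 18, 13) = 9
D (Min): min(8, 0, 3) = 0
E (Min): min(9, 14, 3) = 3
Root (Max): max(3, 9, 0, 3) = 9
Max picks the child with the highest value: C (value 9).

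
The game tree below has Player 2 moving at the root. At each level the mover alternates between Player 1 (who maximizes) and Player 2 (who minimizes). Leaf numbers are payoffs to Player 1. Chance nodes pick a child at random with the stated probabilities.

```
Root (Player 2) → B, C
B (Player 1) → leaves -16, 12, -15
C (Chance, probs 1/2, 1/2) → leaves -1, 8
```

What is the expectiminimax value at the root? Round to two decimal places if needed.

B (Player 1): max(-16, 12, -15) = 12
C (Chance): 1/2·-1 + 1/2·8 = 3.5
Root (Player 2): min(12, 3.5) = 3.5

3.5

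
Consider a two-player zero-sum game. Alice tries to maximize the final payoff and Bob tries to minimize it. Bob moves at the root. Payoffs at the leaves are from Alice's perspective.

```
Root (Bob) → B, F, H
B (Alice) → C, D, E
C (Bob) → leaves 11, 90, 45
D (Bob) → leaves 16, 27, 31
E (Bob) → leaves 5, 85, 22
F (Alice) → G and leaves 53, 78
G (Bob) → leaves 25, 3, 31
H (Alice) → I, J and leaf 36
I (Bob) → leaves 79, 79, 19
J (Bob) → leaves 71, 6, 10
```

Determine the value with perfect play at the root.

16

C (Bob): min(11, 90, 45) = 11
D (Bob): min(16, 27, 31) = 16
E (Bob): min(5, 85, 22) = 5
B (Alice): max(11, 16, 5) = 16
G (Bob): min(25, 3, 31) = 3
F (Alice): max(3, 53, 78) = 78
I (Bob): min(79, 79, 19) = 19
J (Bob): min(71, 6, 10) = 6
H (Alice): max(19, 6, 36) = 36
Root (Bob): min(16, 78, 36) = 16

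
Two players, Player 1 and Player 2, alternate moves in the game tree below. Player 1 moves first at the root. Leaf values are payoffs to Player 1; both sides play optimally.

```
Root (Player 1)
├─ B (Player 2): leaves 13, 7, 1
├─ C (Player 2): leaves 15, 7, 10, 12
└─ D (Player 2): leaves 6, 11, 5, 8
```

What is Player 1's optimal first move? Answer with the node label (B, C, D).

C

B (Player 2): min(13, 7, 1) = 1
C (Player 2): min(15, 7, 10, 12) = 7
D (Player 2): min(6, 11, 5, 8) = 5
Root (Player 1): max(1, 7, 5) = 7
Player 1 picks the child with the highest value: C (value 7).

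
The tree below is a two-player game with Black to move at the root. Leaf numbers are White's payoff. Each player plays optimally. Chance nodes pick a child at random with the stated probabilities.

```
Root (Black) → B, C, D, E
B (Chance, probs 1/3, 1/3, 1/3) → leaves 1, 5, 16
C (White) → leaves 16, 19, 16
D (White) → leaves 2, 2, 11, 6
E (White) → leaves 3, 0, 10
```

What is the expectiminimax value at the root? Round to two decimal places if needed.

B (Chance): 1/3·1 + 1/3·5 + 1/3·16 = 7.33
C (White): max(16, 19, 16) = 19
D (White): max(2, 2, 11, 6) = 11
E (White): max(3, 0, 10) = 10
Root (Black): min(7.33, 19, 11, 10) = 7.33

7.33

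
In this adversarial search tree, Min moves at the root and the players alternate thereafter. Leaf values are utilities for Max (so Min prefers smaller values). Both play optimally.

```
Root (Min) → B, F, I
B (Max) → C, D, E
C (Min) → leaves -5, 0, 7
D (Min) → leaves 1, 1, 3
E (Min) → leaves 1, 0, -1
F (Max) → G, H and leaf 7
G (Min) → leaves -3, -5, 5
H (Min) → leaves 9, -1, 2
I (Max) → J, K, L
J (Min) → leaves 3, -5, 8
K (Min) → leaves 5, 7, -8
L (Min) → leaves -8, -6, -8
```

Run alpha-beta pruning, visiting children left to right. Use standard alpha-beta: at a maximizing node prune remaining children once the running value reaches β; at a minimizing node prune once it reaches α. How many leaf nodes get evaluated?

21

C [α=-∞,β=+∞]: v=-5
D [α=-5,β=+∞]: v=1
E [α=1,β=+∞]: v=1 after child 1 ≤ α → α-cutoff, skip 2
B [α=-∞,β=+∞]: v=1
G [α=-∞,β=1]: v=-5
H [α=-5,β=1]: v=-1
F [α=-∞,β=1]: v=7
J [α=-∞,β=1]: v=-5
K [α=-5,β=1]: v=-8
L [α=-5,β=1]: v=-8 after child 1 ≤ α → α-cutoff, skip 2
I [α=-∞,β=1]: v=-5
Root [α=-∞,β=+∞]: v=-5
Leaves evaluated: 21 of 25.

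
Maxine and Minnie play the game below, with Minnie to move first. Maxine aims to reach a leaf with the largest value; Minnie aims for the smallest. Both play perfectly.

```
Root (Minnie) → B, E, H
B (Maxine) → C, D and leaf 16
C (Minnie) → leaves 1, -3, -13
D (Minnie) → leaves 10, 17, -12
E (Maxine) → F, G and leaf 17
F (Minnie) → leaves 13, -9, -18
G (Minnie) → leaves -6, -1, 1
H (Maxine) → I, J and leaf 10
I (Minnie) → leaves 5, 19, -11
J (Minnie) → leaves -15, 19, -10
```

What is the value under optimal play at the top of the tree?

10

C (Minnie): min(1, -3, -13) = -13
D (Minnie): min(10, 17, -12) = -12
B (Maxine): max(-13, -12, 16) = 16
F (Minnie): min(13, -9, -18) = -18
G (Minnie): min(-6, -1, 1) = -6
E (Maxine): max(-18, -6, 17) = 17
I (Minnie): min(5, 19, -11) = -11
J (Minnie): min(-15, 19, -10) = -15
H (Maxine): max(-11, -15, 10) = 10
Root (Minnie): min(16, 17, 10) = 10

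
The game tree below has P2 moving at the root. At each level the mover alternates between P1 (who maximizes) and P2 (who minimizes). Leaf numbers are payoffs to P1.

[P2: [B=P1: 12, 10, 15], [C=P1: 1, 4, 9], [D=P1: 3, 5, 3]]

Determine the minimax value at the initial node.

5

B (P1): max(12, 10, 15) = 15
C (P1): max(1, 4, 9) = 9
D (P1): max(3, 5, 3) = 5
Root (P2): min(15, 9, 5) = 5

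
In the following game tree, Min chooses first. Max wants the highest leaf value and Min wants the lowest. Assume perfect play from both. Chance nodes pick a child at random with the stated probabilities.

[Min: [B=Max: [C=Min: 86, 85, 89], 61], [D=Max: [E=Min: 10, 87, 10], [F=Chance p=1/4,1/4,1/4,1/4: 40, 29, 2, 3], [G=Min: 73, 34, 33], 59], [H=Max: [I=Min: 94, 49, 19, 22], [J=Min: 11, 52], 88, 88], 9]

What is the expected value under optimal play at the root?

C (Min): min(86, 85, 89) = 85
B (Max): max(85, 61) = 85
E (Min): min(10, 87, 10) = 10
F (Chance): 1/4·40 + 1/4·29 + 1/4·2 + 1/4·3 = 18.5
G (Min): min(73, 34, 33) = 33
D (Max): max(10, 18.5, 33, 59) = 59
I (Min): min(94, 49, 19, 22) = 19
J (Min): min(11, 52) = 11
H (Max): max(19, 11, 88, 88) = 88
Root (Min): min(85, 59, 88, 9) = 9

9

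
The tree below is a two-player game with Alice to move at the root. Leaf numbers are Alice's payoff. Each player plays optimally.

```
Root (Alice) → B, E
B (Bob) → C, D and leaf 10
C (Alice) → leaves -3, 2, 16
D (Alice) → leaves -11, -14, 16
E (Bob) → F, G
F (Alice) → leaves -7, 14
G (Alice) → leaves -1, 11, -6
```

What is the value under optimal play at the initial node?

C (Alice): max(-3, 2, 16) = 16
D (Alice): max(-11, -14, 16) = 16
B (Bob): min(16, 16, 10) = 10
F (Alice): max(-7, 14) = 14
G (Alice): max(-1, 11, -6) = 11
E (Bob): min(14, 11) = 11
Root (Alice): max(10, 11) = 11

11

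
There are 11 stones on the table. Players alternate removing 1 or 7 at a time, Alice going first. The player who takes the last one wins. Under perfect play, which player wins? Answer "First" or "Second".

First

Mark each pile size as W (mover wins) or L (mover loses):
i:   0  1  2  3  4  5  6  7  8  9 10 11
     L  W  L  W  L  W  L  W  L  W  L  W
Position 11 is W, so the first player wins.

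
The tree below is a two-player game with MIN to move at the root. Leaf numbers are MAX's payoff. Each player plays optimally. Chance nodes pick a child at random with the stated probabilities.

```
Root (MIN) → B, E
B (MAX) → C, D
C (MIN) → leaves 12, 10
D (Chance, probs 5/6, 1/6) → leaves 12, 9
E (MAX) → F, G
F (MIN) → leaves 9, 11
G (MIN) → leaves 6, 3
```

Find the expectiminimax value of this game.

9

C (MIN): min(12, 10) = 10
D (Chance): 5/6·12 + 1/6·9 = 11.5
B (MAX): max(10, 11.5) = 11.5
F (MIN): min(9, 11) = 9
G (MIN): min(6, 3) = 3
E (MAX): max(9, 3) = 9
Root (MIN): min(11.5, 9) = 9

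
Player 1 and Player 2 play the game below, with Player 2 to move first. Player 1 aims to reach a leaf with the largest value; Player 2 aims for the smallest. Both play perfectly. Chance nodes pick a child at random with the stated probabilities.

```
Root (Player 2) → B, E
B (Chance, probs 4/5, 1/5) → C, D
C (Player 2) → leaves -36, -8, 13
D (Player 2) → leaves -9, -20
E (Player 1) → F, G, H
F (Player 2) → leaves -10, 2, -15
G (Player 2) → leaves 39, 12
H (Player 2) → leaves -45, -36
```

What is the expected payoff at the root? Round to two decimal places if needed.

-32.8

C (Player 2): min(-36, -8, 13) = -36
D (Player 2): min(-9, -20) = -20
B (Chance): 4/5·-36 + 1/5·-20 = -32.8
F (Player 2): min(-10, 2, -15) = -15
G (Player 2): min(39, 12) = 12
H (Player 2): min(-45, -36) = -45
E (Player 1): max(-15, 12, -45) = 12
Root (Player 2): min(-32.8, 12) = -32.8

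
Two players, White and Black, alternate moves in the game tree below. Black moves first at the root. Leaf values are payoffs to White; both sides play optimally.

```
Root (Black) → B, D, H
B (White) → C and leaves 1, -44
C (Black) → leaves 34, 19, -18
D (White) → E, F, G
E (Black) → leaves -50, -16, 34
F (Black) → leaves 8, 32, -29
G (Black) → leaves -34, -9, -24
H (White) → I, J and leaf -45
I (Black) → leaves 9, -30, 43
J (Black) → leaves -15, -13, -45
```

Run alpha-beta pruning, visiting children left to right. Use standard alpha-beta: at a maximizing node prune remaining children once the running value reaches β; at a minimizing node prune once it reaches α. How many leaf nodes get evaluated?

19

C [α=-∞,β=+∞]: v=-18
B [α=-∞,β=+∞]: v=1
E [α=-∞,β=1]: v=-50
F [α=-50,β=1]: v=-29
G [α=-29,β=1]: v=-34 after child 1 ≤ α → α-cutoff, skip 2
D [α=-∞,β=1]: v=-29
I [α=-∞,β=-29]: v=-30
J [α=-30,β=-29]: v=-45
H [α=-∞,β=-29]: v=-30
Root [α=-∞,β=+∞]: v=-30
Leaves evaluated: 19 of 21.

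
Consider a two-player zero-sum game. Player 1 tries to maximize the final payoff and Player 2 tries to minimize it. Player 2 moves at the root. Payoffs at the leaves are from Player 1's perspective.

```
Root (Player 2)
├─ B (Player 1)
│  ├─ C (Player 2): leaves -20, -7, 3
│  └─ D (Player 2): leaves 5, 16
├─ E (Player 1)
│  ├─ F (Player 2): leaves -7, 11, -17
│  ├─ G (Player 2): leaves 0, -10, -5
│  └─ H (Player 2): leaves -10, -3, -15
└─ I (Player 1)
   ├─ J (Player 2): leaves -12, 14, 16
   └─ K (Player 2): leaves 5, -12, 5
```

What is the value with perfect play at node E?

-10

F: min(-7, 11, -17) = -17
G: min(0, -10, -5) = -10
H: min(-10, -3, -15) = -15
E: max(-17, -10, -15) = -10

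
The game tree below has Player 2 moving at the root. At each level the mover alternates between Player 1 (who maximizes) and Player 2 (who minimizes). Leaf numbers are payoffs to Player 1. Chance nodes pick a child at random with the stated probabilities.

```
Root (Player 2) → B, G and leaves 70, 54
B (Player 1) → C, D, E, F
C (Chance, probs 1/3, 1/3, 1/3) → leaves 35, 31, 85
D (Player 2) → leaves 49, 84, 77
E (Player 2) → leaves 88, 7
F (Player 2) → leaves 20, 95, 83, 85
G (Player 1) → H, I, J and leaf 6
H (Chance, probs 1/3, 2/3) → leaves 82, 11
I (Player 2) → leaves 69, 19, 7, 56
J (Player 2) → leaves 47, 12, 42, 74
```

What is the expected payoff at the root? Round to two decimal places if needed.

34.67

C (Chance): 1/3·35 + 1/3·31 + 1/3·85 = 50.33
D (Player 2): min(49, 84, 77) = 49
E (Player 2): min(88, 7) = 7
F (Player 2): min(20, 95, 83, 85) = 20
B (Player 1): max(50.33, 49, 7, 20) = 50.33
H (Chance): 1/3·82 + 2/3·11 = 34.67
I (Player 2): min(69, 19, 7, 56) = 7
J (Player 2): min(47, 12, 42, 74) = 12
G (Player 1): max(34.67, 7, 12, 6) = 34.67
Root (Player 2): min(50.33, 34.67, 70, 54) = 34.67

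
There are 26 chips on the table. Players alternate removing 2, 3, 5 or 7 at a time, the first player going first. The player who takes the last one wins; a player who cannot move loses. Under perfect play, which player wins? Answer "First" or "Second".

Positions where the player to move wins (W) vs loses (L):
i:   0  1  2  3  4  5  6  7  8  9 10 11 12 13 14 15 16 17 18 19 20 21 22 23 24 25 26
     L  L  W  W  W  W  W  W  W  L  L  W  W  W  W  W  W  W  L  L  W  W  W  W  W  W  W
Position 26 is W, so the first player wins.

First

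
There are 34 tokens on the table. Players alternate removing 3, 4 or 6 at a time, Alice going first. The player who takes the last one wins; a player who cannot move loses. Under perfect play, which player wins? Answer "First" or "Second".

Compute winning (W) and losing (L) positions by backward induction:
i:   0  1  2  3  4  5  6  7  8  9 10 11 12 13 14 15 16 17 18 19 20 21 22 23 24 25 26 27 28 29 30 31 32 33 34
     L  L  L  W  W  W  W  W  W  L  L  L  W  W  W  W  W  W  L  L  L  W  W  W  W  W  W  L  L  L  W  W  W  W  W
Position 34 is W, so the first player wins.

First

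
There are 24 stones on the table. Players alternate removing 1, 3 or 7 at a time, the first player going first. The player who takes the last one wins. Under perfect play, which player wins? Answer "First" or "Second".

W/L table (W = player to move can force a win):
i:   0  1  2  3  4  5  6  7  8  9 10 11 12 13 14 15 16 17 18 19 20 21 22 23 24
     L  W  L  W  L  W  L  W  L  W  L  W  L  W  L  W  L  W  L  W  L  W  L  W  L
Position 24 is L, so the second player wins.

Second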